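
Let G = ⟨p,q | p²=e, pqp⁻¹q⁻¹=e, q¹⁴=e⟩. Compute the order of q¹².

Compute successive powers until reaching e:
  (q¹²)¹ = q¹², (q¹²)² = q¹⁰, (q¹²)³ = q⁸, (q¹²)⁴ = q⁶, (q¹²)⁵ = q⁴, (q¹²)⁶ = q², (q¹²)⁷ = e.
The smallest positive k with (q¹²)ᵏ = e is 7.

Answer: 7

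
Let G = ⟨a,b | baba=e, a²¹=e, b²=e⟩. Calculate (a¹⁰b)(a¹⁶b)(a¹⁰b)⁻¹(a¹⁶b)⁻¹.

[(a¹⁰b), (a¹⁶b)] = (a¹⁰b)·(a¹⁶b)·(a¹⁰b)⁻¹·(a¹⁶b)⁻¹.
  (a¹⁰b) · (a¹⁶b) = a¹⁵
  (a¹⁵) · (a¹⁰b) = a⁴b
  (a⁴b) · (a¹⁶b) = a⁹

Answer: a⁹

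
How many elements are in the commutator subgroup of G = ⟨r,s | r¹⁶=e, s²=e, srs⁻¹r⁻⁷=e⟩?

G' = [G, G] is generated by all commutators. The generator-pair commutators are: [r, s] = r¹⁰.
The subgroup they normally generate is {e, r², r⁴, r⁶, r⁸, r¹⁰, r¹², r¹⁴}, of order 8.
Check: |G/G'| = 32/8 = 4 is the order of the abelianisation.

Answer: 8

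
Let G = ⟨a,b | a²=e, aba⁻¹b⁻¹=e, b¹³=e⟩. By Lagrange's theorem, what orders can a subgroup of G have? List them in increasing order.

|G| = 26 = 2 · 13. By Lagrange's theorem the order of any subgroup divides 26; the divisors of 26 are 1, 2, 13, 26.

Answer: 1, 2, 13, 26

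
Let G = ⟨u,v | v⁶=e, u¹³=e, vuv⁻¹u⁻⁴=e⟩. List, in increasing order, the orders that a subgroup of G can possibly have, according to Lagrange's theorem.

|G| = 78 = 2 · 3 · 13. By Lagrange's theorem the order of any subgroup divides 78; the divisors of 78 are 1, 2, 3, 6, 13, 26, 39, 78.

Answer: 1, 2, 3, 6, 13, 26, 39, 78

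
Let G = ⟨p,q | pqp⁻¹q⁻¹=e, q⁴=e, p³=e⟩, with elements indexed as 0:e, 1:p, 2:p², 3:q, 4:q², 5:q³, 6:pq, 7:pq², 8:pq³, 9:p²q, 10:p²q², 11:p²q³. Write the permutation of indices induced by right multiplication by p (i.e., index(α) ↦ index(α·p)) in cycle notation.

(0 1 2)(3 6 9)(4 7 10)(5 8 11)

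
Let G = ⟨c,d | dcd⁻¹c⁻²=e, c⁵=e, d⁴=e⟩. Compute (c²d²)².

Compute successive powers of (c²d²), reducing at each step:
  (c²d²)²: (c²d²) · c² = d²;   (d²) · d² = e

Answer: e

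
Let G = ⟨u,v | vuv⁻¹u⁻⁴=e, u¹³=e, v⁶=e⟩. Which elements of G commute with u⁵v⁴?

⟨u⁵v⁴⟩ ⊆ C_G(u⁵v⁴) since powers of u⁵v⁴ commute with u⁵v⁴; so |C_G(u⁵v⁴)| ≥ |⟨u⁵v⁴⟩| = 3.
By orbit–stabilizer, |C_G(u⁵v⁴)| = |G| / |conj. class of u⁵v⁴| = 78 / 13 = 6.
The 6 elements commuting with u⁵v⁴ are {e, u²v³, u⁴v⁵, u⁵v⁴, u¹⁰v, u¹¹v²}.

Answer: {e, u²v³, u⁴v⁵, u⁵v⁴, u¹⁰v, u¹¹v²}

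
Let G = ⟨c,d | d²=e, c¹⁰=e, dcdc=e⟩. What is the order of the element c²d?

Compute successive powers until reaching e:
  (c²d)¹ = c²d, (c²d)² = e.
The smallest positive k with (c²d)ᵏ = e is 2.

Answer: 2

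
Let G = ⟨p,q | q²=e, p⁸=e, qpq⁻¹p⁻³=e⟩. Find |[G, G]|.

G' = [G, G] is generated by all commutators. The generator-pair commutators are: [p, q] = p⁶.
The subgroup they normally generate is {e, p², p⁴, p⁶}, of order 4.
Check: |G/G'| = 16/4 = 4 is the order of the abelianisation.

Answer: 4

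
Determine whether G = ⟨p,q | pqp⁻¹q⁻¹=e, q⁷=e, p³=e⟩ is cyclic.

|G| = 21. The element pq has order 21 (its powers give 21 distinct elements), so ⟨pq⟩ = G and G is cyclic.

Answer: Yes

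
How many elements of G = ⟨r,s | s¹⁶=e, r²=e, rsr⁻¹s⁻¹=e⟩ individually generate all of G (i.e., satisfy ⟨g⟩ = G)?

⟨g⟩ = G would require ord(g) = |G| = 32, but the maximum element order in G is 16 < 32. So G is not cyclic and no single element generates it: the count is 0.

Answer: 0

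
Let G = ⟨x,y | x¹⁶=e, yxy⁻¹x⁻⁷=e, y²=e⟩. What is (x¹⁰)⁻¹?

The order of (x¹⁰) is 8 (smallest k with (x¹⁰)ᵏ = e), so (x¹⁰)⁻¹ = (x¹⁰)⁷ = x⁶.
Check: (x¹⁰) · (x⁶) → (x¹⁰) · x⁶ = e, giving e as required.

Answer: x⁶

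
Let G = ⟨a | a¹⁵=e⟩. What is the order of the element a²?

Compute successive powers until reaching e:
  (a²)¹ = a², (a²)² = a⁴, (a²)³ = a⁶, (a²)⁴ = a⁸, (a²)⁵ = a¹⁰, (a²)⁶ = a¹², (a²)⁷ = a¹⁴, (a²)⁸ = a, (a²)⁹ = a³, (a²)¹⁰ = a⁵, (a²)¹¹ = a⁷, (a²)¹² = a⁹, (a²)¹³ = a¹¹, (a²)¹⁴ = a¹³, (a²)¹⁵ = e.
The smallest positive k with (a²)ᵏ = e is 15.

Answer: 15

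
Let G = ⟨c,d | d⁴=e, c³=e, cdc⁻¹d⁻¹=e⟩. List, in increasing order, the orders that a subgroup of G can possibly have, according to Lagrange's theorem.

|G| = 12 = 2² · 3. By Lagrange's theorem the order of any subgroup divides 12; the divisors of 12 are 1, 2, 3, 4, 6, 12.

Answer: 1, 2, 3, 4, 6, 12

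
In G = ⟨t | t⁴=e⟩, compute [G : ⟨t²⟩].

First find ord(t²) by computing successive powers:
  (t²)¹ = t², (t²)² = e.
So |⟨t²⟩| = ord(t²) = 2. With |G| = 4, by Lagrange [G : ⟨t²⟩] = 4/2 = 2.

Answer: 2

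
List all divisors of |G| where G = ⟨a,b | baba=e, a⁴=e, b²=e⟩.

|G| = 8 = 2³. By Lagrange's theorem the order of any subgroup divides 8; the divisors of 8 are 1, 2, 4, 8.

Answer: 1, 2, 4, 8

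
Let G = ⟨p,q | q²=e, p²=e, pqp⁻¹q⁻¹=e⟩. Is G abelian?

Each pair of generators commutes: p·q = pq = q·p. Since the generators pairwise commute, every element of G commutes with every other, so G is abelian.

Answer: Yes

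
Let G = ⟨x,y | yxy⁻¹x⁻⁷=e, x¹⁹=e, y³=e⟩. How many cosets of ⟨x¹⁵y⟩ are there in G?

First find ord(x¹⁵y) by computing successive powers:
  (x¹⁵y)¹ = x¹⁵y, (x¹⁵y)² = x⁶y², (x¹⁵y)³ = e.
So |⟨x¹⁵y⟩| = ord(x¹⁵y) = 3. With |G| = 57, by Lagrange [G : ⟨x¹⁵y⟩] = 57/3 = 19.

Answer: 19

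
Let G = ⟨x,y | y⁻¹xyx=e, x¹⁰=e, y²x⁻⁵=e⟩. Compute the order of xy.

Compute successive powers until reaching e:
  (xy)¹ = xy, (xy)² = x⁵, (xy)³ = xy⁻¹, (xy)⁴ = e.
The smallest positive k with (xy)ᵏ = e is 4.

Answer: 4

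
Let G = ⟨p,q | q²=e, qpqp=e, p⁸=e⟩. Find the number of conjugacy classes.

The conjugacy classes (representative and size) are:
  [e] (size 1), [p] (size 2), [p⁶] (size 2), [p³] (size 2), [p⁴] (size 1), [q] (size 4), [p⁵q] (size 4).
Class equation: 1 + 2 + 2 + 2 + 1 + 4 + 4 = 16 = |G|. So G has 7 conjugacy classes.

Answer: 7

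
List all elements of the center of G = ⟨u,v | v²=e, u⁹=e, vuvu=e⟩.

An element z ∈ Z(G) iff z commutes with every generator.
For example e is central: e·u = u = u·e; e·v = v = v·e.
Whereas u ∉ Z(G) since u·v = uv ≠ u⁸v = v·u.
Checking each of the 18 elements this way gives Z(G) = {e}, of order 1.

Answer: {e}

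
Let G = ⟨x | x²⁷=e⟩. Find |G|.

G is generated by a single element, so G is cyclic. The relator gives x²⁷ = e and no smaller power is forced to be e, so the 27 powers {e, x, x², x³, x⁴, x⁵, x⁶, x⁷, x⁸, x⁹, x²², x²³, x²¹, x²⁰, x²⁴, x²⁵, x²⁶, x¹², x¹³, x¹¹, x¹⁰, x¹⁴, x¹⁵, x¹⁶, x¹⁷, x¹⁸, x¹⁹} are distinct. Hence |G| = 27.

Answer: 27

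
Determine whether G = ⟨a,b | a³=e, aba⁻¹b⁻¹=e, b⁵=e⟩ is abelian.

Each pair of generators commutes: a·b = ab = b·a. Since the generators pairwise commute, every element of G commutes with every other, so G is abelian.

Answer: Yes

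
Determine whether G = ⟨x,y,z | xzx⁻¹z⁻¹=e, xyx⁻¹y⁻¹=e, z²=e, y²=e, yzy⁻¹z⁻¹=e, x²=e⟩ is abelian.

Each pair of generators commutes: x·y = xy = y·x; x·z = xz = z·x; y·z = yz = z·y. Since the generators pairwise commute, every element of G commutes with every other, so G is abelian.

Answer: Yes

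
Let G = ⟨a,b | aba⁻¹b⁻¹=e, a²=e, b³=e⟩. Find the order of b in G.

Compute successive powers until reaching e:
  b¹ = b, b² = b², b³ = e.
The smallest positive k with bᵏ = e is 3.

Answer: 3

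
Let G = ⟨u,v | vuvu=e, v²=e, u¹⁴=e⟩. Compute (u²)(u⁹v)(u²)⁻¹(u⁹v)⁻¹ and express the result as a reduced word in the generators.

[(u²), (u⁹v)] = (u²)·(u⁹v)·(u²)⁻¹·(u⁹v)⁻¹.
  (u²) · (u⁹v) = u¹¹v
  (u¹¹v) · (u¹²) = u¹³v
  (u¹³v) · (u⁹v) = u⁴

Answer: u⁴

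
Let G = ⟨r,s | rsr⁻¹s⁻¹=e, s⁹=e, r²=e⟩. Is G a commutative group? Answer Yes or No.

Each pair of generators commutes: r·s = rs = s·r. Since the generators pairwise commute, every element of G commutes with every other, so G is abelian.

Answer: Yes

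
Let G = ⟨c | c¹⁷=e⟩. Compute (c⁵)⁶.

Compute successive powers of (c⁵), reducing at each step:
  (c⁵)²: (c⁵) · c⁵ = c¹⁰
  (c⁵)³: (c¹⁰) · c⁵ = c¹⁵
  (c⁵)⁴: (c¹⁵) · c⁵ = c³
  (c⁵)⁵: (c³) · c⁵ = c⁸
  (c⁵)⁶: (c⁸) · c⁵ = c¹³

Answer: c¹³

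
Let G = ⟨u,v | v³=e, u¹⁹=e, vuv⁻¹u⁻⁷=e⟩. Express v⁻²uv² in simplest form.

Multiply left to right, reducing at each step:
  v · u = u⁷v
  (u⁷v) · v² = u⁷

Answer: u⁷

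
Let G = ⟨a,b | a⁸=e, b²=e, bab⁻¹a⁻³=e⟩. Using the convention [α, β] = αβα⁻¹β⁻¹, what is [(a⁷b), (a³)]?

[(a⁷b), (a³)] = (a⁷b)·(a³)·(a⁷b)⁻¹·(a³)⁻¹.
  (a⁷b) · (a³) = b
  b · (a³b) = a
  a · (a⁵) = a⁶

Answer: a⁶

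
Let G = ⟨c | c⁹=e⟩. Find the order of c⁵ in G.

Compute successive powers until reaching e:
  (c⁵)¹ = c⁵, (c⁵)² = c, (c⁵)³ = c⁶, (c⁵)⁴ = c², (c⁵)⁵ = c⁷, (c⁵)⁶ = c³, (c⁵)⁷ = c⁸, (c⁵)⁸ = c⁴, (c⁵)⁹ = e.
The smallest positive k with (c⁵)ᵏ = e is 9.

Answer: 9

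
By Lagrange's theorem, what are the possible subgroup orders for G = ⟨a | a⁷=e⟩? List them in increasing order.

|G| = 7 = 7. By Lagrange's theorem the order of any subgroup divides 7; the divisors of 7 are 1, 7.

Answer: 1, 7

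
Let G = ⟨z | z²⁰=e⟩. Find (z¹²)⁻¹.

The order of (z¹²) is 5 (smallest k with (z¹²)ᵏ = e), so (z¹²)⁻¹ = (z¹²)⁴ = z⁸.
Check: (z¹²) · (z⁸) → (z¹²) · z⁸ = e, giving e as required.

Answer: z⁸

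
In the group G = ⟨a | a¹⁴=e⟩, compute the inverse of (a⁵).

The order of (a⁵) is 14 (smallest k with (a⁵)ᵏ = e), so (a⁵)⁻¹ = (a⁵)¹³ = a⁹.
Check: (a⁵) · (a⁹) → (a⁵) · a⁹ = e, giving e as required.

Answer: a⁹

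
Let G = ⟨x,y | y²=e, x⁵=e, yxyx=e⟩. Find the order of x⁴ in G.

Compute successive powers until reaching e:
  (x⁴)¹ = x⁴, (x⁴)² = x³, (x⁴)³ = x², (x⁴)⁴ = x, (x⁴)⁵ = e.
The smallest positive k with (x⁴)ᵏ = e is 5.

Answer: 5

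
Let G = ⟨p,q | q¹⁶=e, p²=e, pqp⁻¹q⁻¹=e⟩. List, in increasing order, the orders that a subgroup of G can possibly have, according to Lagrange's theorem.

|G| = 32 = 2⁵. By Lagrange's theorem the order of any subgroup divides 32; the divisors of 32 are 1, 2, 4, 8, 16, 32.

Answer: 1, 2, 4, 8, 16, 32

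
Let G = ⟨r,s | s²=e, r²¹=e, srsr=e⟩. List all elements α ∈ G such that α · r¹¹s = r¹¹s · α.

⟨r¹¹s⟩ ⊆ C_G(r¹¹s) since powers of r¹¹s commute with r¹¹s; so |C_G(r¹¹s)| ≥ |⟨r¹¹s⟩| = 2.
By orbit–stabilizer, |C_G(r¹¹s)| = |G| / |conj. class of r¹¹s| = 42 / 21 = 2.
The 2 elements commuting with r¹¹s are {e, r¹¹s}.

Answer: {e, r¹¹s}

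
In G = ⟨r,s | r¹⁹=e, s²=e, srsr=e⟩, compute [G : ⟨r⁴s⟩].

First find ord(r⁴s) by computing successive powers:
  (r⁴s)¹ = r⁴s, (r⁴s)² = e.
So |⟨r⁴s⟩| = ord(r⁴s) = 2. With |G| = 38, by Lagrange [G : ⟨r⁴s⟩] = 38/2 = 19.

Answer: 19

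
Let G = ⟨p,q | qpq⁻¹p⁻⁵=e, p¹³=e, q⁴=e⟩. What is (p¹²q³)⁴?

Compute successive powers of (p¹²q³), reducing at each step:
  (p¹²q³)²: (p¹²q³) · p¹² = p⁴q³;   (p⁴q³) · q³ = p⁴q²
  (p¹²q³)³: (p⁴q²) · p¹² = p⁵q²;   (p⁵q²) · q³ = p⁵q
  (p¹²q³)⁴: (p⁵q) · p¹² = q;   q · q³ = e

Answer: e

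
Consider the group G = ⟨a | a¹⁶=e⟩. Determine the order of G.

G is generated by a single element, so G is cyclic. The relator gives a¹⁶ = e and no smaller power is forced to be e, so the 16 powers {a, e, a², a³, a⁴, a⁵, a⁶, a⁷, a⁸, a⁹, a¹², a¹³, a¹¹, a¹⁰, a¹⁴, a¹⁵} are distinct. Hence |G| = 16.

Answer: 16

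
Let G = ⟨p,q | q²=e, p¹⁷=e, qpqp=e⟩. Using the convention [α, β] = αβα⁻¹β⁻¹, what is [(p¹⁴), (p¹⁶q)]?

[(p¹⁴), (p¹⁶q)] = (p¹⁴)·(p¹⁶q)·(p¹⁴)⁻¹·(p¹⁶q)⁻¹.
  (p¹⁴) · (p¹⁶q) = p¹³q
  (p¹³q) · (p³) = p¹⁰q
  (p¹⁰q) · (p¹⁶q) = p¹¹

Answer: p¹¹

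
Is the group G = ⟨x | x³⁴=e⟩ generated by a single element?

|G| = 34. The element x has order 34 (its powers give 34 distinct elements), so ⟨x⟩ = G and G is cyclic.

Answer: Yes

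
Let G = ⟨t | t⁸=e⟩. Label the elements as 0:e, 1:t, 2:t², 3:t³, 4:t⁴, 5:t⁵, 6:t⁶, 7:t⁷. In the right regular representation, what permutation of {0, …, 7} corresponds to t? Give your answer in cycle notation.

(0 1 2 3 4 5 6 7)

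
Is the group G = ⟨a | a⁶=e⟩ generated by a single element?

|G| = 6. The element a has order 6 (its powers give 6 distinct elements), so ⟨a⟩ = G and G is cyclic.

Answer: Yes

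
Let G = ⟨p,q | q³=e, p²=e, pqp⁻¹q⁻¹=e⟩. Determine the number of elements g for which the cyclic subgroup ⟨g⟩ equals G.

G is cyclic of order 6. An element generates G iff its order is 6, and a cyclic group of order 6 has exactly φ(6) = 2 such elements.

Answer: 2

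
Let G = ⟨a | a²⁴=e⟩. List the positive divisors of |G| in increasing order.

|G| = 24 = 2³ · 3. By Lagrange's theorem the order of any subgroup divides 24; the divisors of 24 are 1, 2, 3, 4, 6, 8, 12, 24.

Answer: 1, 2, 3, 4, 6, 8, 12, 24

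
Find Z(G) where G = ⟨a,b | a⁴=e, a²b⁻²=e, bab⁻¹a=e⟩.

An element z ∈ Z(G) iff z commutes with every generator.
For example a² is central: (a²)·a = a³ = a·(a²); (a²)·b = b⁻¹ = b·(a²).
Whereas a ∉ Z(G) since a·b = ab ≠ ab⁻¹ = b·a.
Checking each of the 8 elements this way gives Z(G) = {e, a²}, of order 2.

Answer: {e, a²}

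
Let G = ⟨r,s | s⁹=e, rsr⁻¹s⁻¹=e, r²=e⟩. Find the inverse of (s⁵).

The order of (s⁵) is 9 (smallest k with (s⁵)ᵏ = e), so (s⁵)⁻¹ = (s⁵)⁸ = s⁴.
Check: (s⁵) · (s⁴) → (s⁵) · s⁴ = e, giving e as required.

Answer: s⁴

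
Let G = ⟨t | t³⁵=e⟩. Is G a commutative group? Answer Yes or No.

G has a single generator, so G is cyclic and hence abelian.

Answer: Yes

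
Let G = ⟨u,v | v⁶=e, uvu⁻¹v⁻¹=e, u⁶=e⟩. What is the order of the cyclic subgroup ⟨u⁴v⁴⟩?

|⟨u⁴v⁴⟩| equals the order of u⁴v⁴. Compute successive powers until reaching e:
  (u⁴v⁴)¹ = u⁴v⁴, (u⁴v⁴)² = u²v², (u⁴v⁴)³ = e.
The smallest positive k with (u⁴v⁴)ᵏ = e is 3, so |⟨u⁴v⁴⟩| = 3.

Answer: 3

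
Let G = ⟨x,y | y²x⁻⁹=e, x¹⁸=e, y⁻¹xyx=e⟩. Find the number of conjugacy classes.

The conjugacy classes (representative and size) are:
  [e] (size 1), [x¹⁷] (size 2), [x¹⁶] (size 2), [x³] (size 2), [x¹⁴] (size 2), [x¹³] (size 2), [x¹²] (size 2), [x¹¹] (size 2), [x¹⁰] (size 2), [x⁹] (size 1), [x⁸y] (size 9), [xy] (size 9).
Class equation: 1 + 2 + 2 + 2 + 2 + 2 + 2 + 2 + 2 + 1 + 9 + 9 = 36 = |G|. So G has 12 conjugacy classes.

Answer: 12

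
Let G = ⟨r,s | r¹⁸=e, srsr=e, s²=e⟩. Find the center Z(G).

An element z ∈ Z(G) iff z commutes with every generator.
For example r⁹ is central: (r⁹)·r = r¹⁰ = r·(r⁹); (r⁹)·s = r⁹s = s·(r⁹).
Whereas r ∉ Z(G) since r·s = rs ≠ r¹⁷s = s·r.
Checking each of the 36 elements this way gives Z(G) = {e, r⁹}, of order 2.

Answer: {e, r⁹}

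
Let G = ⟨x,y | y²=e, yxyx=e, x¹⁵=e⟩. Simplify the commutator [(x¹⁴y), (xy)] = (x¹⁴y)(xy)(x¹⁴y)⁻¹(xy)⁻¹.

[(x¹⁴y), (xy)] = (x¹⁴y)·(xy)·(x¹⁴y)⁻¹·(xy)⁻¹.
  (x¹⁴y) · (xy) = x¹³
  (x¹³) · (x¹⁴y) = x¹²y
  (x¹²y) · (xy) = x¹¹

Answer: x¹¹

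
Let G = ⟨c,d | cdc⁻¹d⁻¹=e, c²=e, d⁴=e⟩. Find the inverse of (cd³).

The order of (cd³) is 4 (smallest k with (cd³)ᵏ = e), so (cd³)⁻¹ = (cd³)³ = cd.
Check: (cd³) · (cd) → (cd³) · c = d³;   (d³) · d = e, giving e as required.

Answer: cd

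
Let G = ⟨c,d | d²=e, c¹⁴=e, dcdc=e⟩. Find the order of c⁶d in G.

Compute successive powers until reaching e:
  (c⁶d)¹ = c⁶d, (c⁶d)² = e.
The smallest positive k with (c⁶d)ᵏ = e is 2.

Answer: 2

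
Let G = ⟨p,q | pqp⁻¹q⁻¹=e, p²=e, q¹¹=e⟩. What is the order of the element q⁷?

Compute successive powers until reaching e:
  (q⁷)¹ = q⁷, (q⁷)² = q³, (q⁷)³ = q¹⁰, (q⁷)⁴ = q⁶, (q⁷)⁵ = q², (q⁷)⁶ = q⁹, (q⁷)⁷ = q⁵, (q⁷)⁸ = q, (q⁷)⁹ = q⁸, (q⁷)¹⁰ = q⁴, (q⁷)¹¹ = e.
The smallest positive k with (q⁷)ᵏ = e is 11.

Answer: 11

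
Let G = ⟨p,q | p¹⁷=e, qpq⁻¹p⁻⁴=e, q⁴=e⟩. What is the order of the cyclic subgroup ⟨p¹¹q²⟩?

|⟨p¹¹q²⟩| equals the order of p¹¹q². Compute successive powers until reaching e:
  (p¹¹q²)¹ = p¹¹q², (p¹¹q²)² = e.
The smallest positive k with (p¹¹q²)ᵏ = e is 2, so |⟨p¹¹q²⟩| = 2.

Answer: 2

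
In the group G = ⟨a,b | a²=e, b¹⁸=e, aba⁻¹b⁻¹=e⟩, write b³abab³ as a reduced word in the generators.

Multiply left to right, reducing at each step:
  (b³) · a = ab³
  (ab³) · b = ab⁴
  (ab⁴) · a = b⁴
  (b⁴) · b³ = b⁷

Answer: b⁷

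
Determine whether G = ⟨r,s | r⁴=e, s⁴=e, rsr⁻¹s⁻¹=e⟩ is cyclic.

|G| = 16, but the maximum element order in G is 4 < 16. No single element generates all of G, so G is not cyclic.

Answer: No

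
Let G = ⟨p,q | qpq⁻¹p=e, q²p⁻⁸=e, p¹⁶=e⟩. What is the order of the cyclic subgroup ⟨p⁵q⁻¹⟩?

|⟨p⁵q⁻¹⟩| equals the order of p⁵q⁻¹. Compute successive powers until reaching e:
  (p⁵q⁻¹)¹ = p⁵q⁻¹, (p⁵q⁻¹)² = p⁸, (p⁵q⁻¹)³ = p⁵q, (p⁵q⁻¹)⁴ = e.
The smallest positive k with (p⁵q⁻¹)ᵏ = e is 4, so |⟨p⁵q⁻¹⟩| = 4.

Answer: 4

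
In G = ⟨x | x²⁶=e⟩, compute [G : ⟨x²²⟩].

First find ord(x²²) by computing successive powers:
  (x²²)¹ = x²², (x²²)² = x¹⁸, (x²²)³ = x¹⁴, (x²²)⁴ = x¹⁰, (x²²)⁵ = x⁶, (x²²)⁶ = x², (x²²)⁷ = x²⁴, (x²²)⁸ = x²⁰, (x²²)⁹ = x¹⁶, (x²²)¹⁰ = x¹², (x²²)¹¹ = x⁸, (x²²)¹² = x⁴, (x²²)¹³ = e.
So |⟨x²²⟩| = ord(x²²) = 13. With |G| = 26, by Lagrange [G : ⟨x²²⟩] = 26/13 = 2.

Answer: 2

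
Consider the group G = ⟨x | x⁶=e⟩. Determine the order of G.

G is generated by a single element, so G is cyclic. The relator gives x⁶ = e and no smaller power is forced to be e, so the 6 powers {e, x, x², x³, x⁴, x⁵} are distinct. Hence |G| = 6.

Answer: 6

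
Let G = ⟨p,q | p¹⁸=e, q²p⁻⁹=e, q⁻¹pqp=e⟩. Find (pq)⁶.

Compute successive powers of (pq), reducing at each step:
  (pq)²: (pq) · p = q;   q · q = p⁹
  (pq)³: (p⁹) · p = p¹⁰;   (p¹⁰) · q = pq⁻¹
  (pq)⁴: (pq⁻¹) · p = q⁻¹;   (q⁻¹) · q = e
  (pq)⁵: e · p = p;   p · q = pq
  (pq)⁶: (pq) · p = q;   q · q = p⁹

Answer: p⁹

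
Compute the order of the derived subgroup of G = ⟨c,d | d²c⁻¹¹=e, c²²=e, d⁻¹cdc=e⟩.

G' = [G, G] is generated by all commutators. The generator-pair commutators are: [c, d] = c².
The subgroup they normally generate is {e, c², c⁴, c⁶, c⁸, c¹⁰, c¹², c¹⁴, c¹⁶, c¹⁸, c²⁰}, of order 11.
Check: |G/G'| = 44/11 = 4 is the order of the abelianisation.

Answer: 11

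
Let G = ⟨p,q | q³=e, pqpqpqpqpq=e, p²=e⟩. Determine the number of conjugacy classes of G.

The conjugacy classes (representative and size) are:
  [e] (size 1), [pqpq²pqpq²p] (size 15), [qpqpq²p] (size 20), [pq²pq²p] (size 12), [q²pqpq²] (size 12).
Class equation: 1 + 15 + 20 + 12 + 12 = 60 = |G|. So G has 5 conjugacy classes.

Answer: 5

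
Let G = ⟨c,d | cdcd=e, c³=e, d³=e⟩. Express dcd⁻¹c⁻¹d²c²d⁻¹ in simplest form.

Multiply left to right, reducing at each step:
  d · c = c²d²
  (c²d²) · d⁻¹ = c²d
  (c²d) · c⁻¹ = cd²c
  (cd²c) · d² = dc²
  (dc²) · c² = c²d²
  (c²d²) · d⁻¹ = c²d

Answer: c²d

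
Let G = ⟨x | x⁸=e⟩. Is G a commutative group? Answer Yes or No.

G has a single generator, so G is cyclic and hence abelian.

Answer: Yes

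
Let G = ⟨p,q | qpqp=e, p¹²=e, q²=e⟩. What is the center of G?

An element z ∈ Z(G) iff z commutes with every generator.
For example p⁶ is central: (p⁶)·p = p⁷ = p·(p⁶); (p⁶)·q = p⁶q = q·(p⁶).
Whereas p ∉ Z(G) since p·q = pq ≠ p¹¹q = q·p.
Checking each of the 24 elements this way gives Z(G) = {e, p⁶}, of order 2.

Answer: {e, p⁶}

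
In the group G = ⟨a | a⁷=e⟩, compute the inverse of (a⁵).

The order of (a⁵) is 7 (smallest k with (a⁵)ᵏ = e), so (a⁵)⁻¹ = (a⁵)⁶ = a².
Check: (a⁵) · (a²) → (a⁵) · a² = e, giving e as required.

Answer: a²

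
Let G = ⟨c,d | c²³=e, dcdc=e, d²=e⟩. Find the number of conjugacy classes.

The conjugacy classes (representative and size) are:
  [e] (size 1), [c] (size 2), [c²¹] (size 2), [c²⁰] (size 2), [c⁴] (size 2), [c¹⁸] (size 2), [c⁶] (size 2), [c¹⁶] (size 2), [c⁸] (size 2), [c⁹] (size 2), [c¹⁰] (size 2), [c¹²] (size 2), [c¹⁸d] (size 23).
Class equation: 1 + 2 + 2 + 2 + 2 + 2 + 2 + 2 + 2 + 2 + 2 + 2 + 23 = 46 = |G|. So G has 13 conjugacy classes.

Answer: 13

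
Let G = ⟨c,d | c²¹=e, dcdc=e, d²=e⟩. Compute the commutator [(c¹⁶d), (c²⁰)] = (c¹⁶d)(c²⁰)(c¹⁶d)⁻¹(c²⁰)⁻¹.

[(c¹⁶d), (c²⁰)] = (c¹⁶d)·(c²⁰)·(c¹⁶d)⁻¹·(c²⁰)⁻¹.
  (c¹⁶d) · (c²⁰) = c¹⁷d
  (c¹⁷d) · (c¹⁶d) = c
  c · c = c²

Answer: c²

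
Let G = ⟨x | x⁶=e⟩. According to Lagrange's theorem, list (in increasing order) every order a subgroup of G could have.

|G| = 6 = 2 · 3. By Lagrange's theorem the order of any subgroup divides 6; the divisors of 6 are 1, 2, 3, 6.

Answer: 1, 2, 3, 6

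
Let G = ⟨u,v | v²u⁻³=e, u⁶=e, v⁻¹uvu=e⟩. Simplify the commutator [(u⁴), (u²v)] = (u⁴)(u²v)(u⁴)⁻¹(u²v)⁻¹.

[(u⁴), (u²v)] = (u⁴)·(u²v)·(u⁴)⁻¹·(u²v)⁻¹.
  (u⁴) · (u²v) = v
  v · (u²) = uv⁻¹
  (uv⁻¹) · (u²v⁻¹) = u²

Answer: u²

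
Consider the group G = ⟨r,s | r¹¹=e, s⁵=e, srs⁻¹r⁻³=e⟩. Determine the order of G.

Enumerate words in the generators, reducing via the relations: the distinct elements are
  {e, r, s, rs, r², r³, r⁴, r⁵, r⁶, r⁷, r⁸, r⁹, s², s³, s⁴, rs², rs³, rs⁴, r²s, r³s, r¹⁰, r⁴s, r⁵s, r⁶s, r⁷s, r⁸s, r⁹s, r²s², r²s³, r²s⁴, r³s², r³s³, r³s⁴, r¹⁰s, r⁴s², r⁴s³, r⁴s⁴, r⁵s², r⁵s³, r⁵s⁴, r⁶s², r⁶s³, r⁶s⁴, r⁷s², r⁷s³, r⁷s⁴, r⁸s², r⁸s³, r⁸s⁴, r⁹s², r⁹s³, r⁹s⁴, r¹⁰s², r¹⁰s³, r¹⁰s⁴}.
No further products give new elements, so |G| = 55.

Answer: 55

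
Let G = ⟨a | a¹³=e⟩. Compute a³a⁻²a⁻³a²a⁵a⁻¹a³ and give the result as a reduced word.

Multiply left to right, reducing at each step:
  (a³) · a⁻² = a
  a · a⁻³ = a¹¹
  (a¹¹) · a² = e
  e · a⁵ = a⁵
  (a⁵) · a⁻¹ = a⁴
  (a⁴) · a³ = a⁷

Answer: a⁷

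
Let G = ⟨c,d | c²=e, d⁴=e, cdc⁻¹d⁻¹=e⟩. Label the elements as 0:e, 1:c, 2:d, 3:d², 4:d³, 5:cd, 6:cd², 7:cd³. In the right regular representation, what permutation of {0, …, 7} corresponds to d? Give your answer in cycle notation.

(0 2 3 4)(1 5 6 7)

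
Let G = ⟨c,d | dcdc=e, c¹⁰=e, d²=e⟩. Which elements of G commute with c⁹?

⟨c⁹⟩ ⊆ C_G(c⁹) since powers of c⁹ commute with c⁹; so |C_G(c⁹)| ≥ |⟨c⁹⟩| = 10.
By orbit–stabilizer, |C_G(c⁹)| = |G| / |conj. class of c⁹| = 20 / 2 = 10.
The 10 elements commuting with c⁹ are {e, c, c², c³, c⁴, c⁵, c⁶, c⁷, c⁸, c⁹}.

Answer: {e, c, c², c³, c⁴, c⁵, c⁶, c⁷, c⁸, c⁹}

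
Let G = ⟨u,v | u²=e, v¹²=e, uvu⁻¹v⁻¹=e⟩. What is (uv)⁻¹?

The order of (uv) is 12 (smallest k with (uv)ᵏ = e), so (uv)⁻¹ = (uv)¹¹ = uv¹¹.
Check: (uv) · (uv¹¹) → (uv) · u = v;   v · v¹¹ = e, giving e as required.

Answer: uv¹¹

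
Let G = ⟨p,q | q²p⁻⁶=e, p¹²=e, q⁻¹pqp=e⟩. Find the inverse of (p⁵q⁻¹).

The order of (p⁵q⁻¹) is 4 (smallest k with (p⁵q⁻¹)ᵏ = e), so (p⁵q⁻¹)⁻¹ = (p⁵q⁻¹)³ = p⁵q.
Check: (p⁵q⁻¹) · (p⁵q) → (p⁵q⁻¹) · p⁵ = q⁻¹;   (q⁻¹) · q = e, giving e as required.

Answer: p⁵q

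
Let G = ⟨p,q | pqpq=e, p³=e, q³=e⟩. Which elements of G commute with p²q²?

⟨p²q²⟩ ⊆ C_G(p²q²) since powers of p²q² commute with p²q²; so |C_G(p²q²)| ≥ |⟨p²q²⟩| = 2.
By orbit–stabilizer, |C_G(p²q²)| = |G| / |conj. class of p²q²| = 12 / 3 = 4.
The 4 elements commuting with p²q² are {e, pq, p²q², pq²p}.

Answer: {e, pq, p²q², pq²p}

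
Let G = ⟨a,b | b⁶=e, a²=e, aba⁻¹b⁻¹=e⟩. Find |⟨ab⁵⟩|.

|⟨ab⁵⟩| equals the order of ab⁵. Compute successive powers until reaching e:
  (ab⁵)¹ = ab⁵, (ab⁵)² = b⁴, (ab⁵)³ = ab³, (ab⁵)⁴ = b², (ab⁵)⁵ = ab, (ab⁵)⁶ = e.
The smallest positive k with (ab⁵)ᵏ = e is 6, so |⟨ab⁵⟩| = 6.

Answer: 6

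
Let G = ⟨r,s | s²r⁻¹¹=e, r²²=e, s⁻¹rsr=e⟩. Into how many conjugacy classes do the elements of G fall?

The conjugacy classes (representative and size) are:
  [e] (size 1), [r²¹] (size 2), [r²] (size 2), [r³] (size 2), [r¹⁸] (size 2), [r¹⁷] (size 2), [r⁶] (size 2), [r⁷] (size 2), [r⁸] (size 2), [r¹³] (size 2), [r¹²] (size 2), [r¹¹] (size 1), [r¹⁰s] (size 11), [r⁷s] (size 11).
Class equation: 1 + 2 + 2 + 2 + 2 + 2 + 2 + 2 + 2 + 2 + 2 + 1 + 11 + 11 = 44 = |G|. So G has 14 conjugacy classes.

Answer: 14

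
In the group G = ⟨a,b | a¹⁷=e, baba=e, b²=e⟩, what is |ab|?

Compute successive powers until reaching e:
  (ab)¹ = ab, (ab)² = e.
The smallest positive k with (ab)ᵏ = e is 2.

Answer: 2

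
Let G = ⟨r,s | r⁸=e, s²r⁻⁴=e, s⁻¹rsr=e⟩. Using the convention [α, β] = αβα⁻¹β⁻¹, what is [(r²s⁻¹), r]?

[(r²s⁻¹), r] = (r²s⁻¹)·r·(r²s⁻¹)⁻¹·r⁻¹.
  (r²s⁻¹) · r = rs⁻¹
  (rs⁻¹) · (r²s) = r⁷
  (r⁷) · (r⁷) = r⁶

Answer: r⁶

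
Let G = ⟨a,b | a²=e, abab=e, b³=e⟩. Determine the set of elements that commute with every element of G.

An element z ∈ Z(G) iff z commutes with every generator.
For example e is central: e·a = a = a·e; e·b = b = b·e.
Whereas a ∉ Z(G) since a·b = ab ≠ ab² = b·a.
Checking each of the 6 elements this way gives Z(G) = {e}, of order 1.

Answer: {e}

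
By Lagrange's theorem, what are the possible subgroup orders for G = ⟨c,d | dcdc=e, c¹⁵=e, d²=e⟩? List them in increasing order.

|G| = 30 = 2 · 3 · 5. By Lagrange's theorem the order of any subgroup divides 30; the divisors of 30 are 1, 2, 3, 5, 6, 10, 15, 30.

Answer: 1, 2, 3, 5, 6, 10, 15, 30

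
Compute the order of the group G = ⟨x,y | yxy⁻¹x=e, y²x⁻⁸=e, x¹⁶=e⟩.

Enumerate words in the generators, reducing via the relations: the distinct elements are
  {e, x, y, xy, x², x³, x⁴, x⁵, x⁶, x⁷, x⁸, x⁹, x²y, x³y, x¹², x¹³, x¹¹, x¹⁰, x¹⁴, x¹⁵, x⁴y, x⁵y, x⁶y, x⁷y, y⁻¹, xy⁻¹, x²y⁻¹, x³y⁻¹, x⁴y⁻¹, x⁵y⁻¹, x⁶y⁻¹, x⁷y⁻¹}.
No further products give new elements, so |G| = 32.

Answer: 32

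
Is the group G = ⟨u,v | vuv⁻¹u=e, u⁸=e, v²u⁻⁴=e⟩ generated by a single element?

Every cyclic group is abelian. But u·v = uv while v·u = u³v⁻¹, so u·v ≠ v·u and G is not abelian. Hence G is not cyclic.

Answer: No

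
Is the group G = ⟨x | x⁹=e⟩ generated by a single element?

|G| = 9. The element x has order 9 (its powers give 9 distinct elements), so ⟨x⟩ = G and G is cyclic.

Answer: Yes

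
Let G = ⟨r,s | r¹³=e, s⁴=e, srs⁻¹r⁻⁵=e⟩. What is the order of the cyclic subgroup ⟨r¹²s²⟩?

|⟨r¹²s²⟩| equals the order of r¹²s². Compute successive powers until reaching e:
  (r¹²s²)¹ = r¹²s², (r¹²s²)² = e.
The smallest positive k with (r¹²s²)ᵏ = e is 2, so |⟨r¹²s²⟩| = 2.

Answer: 2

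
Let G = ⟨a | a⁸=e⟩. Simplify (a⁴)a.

Compute (a⁴) · a by multiplying left to right and reducing via the relations at each step:
  (a⁴) · a = a⁵

Answer: a⁵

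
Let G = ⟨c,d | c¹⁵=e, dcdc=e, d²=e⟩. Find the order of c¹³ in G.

Compute successive powers until reaching e:
  (c¹³)¹ = c¹³, (c¹³)² = c¹¹, (c¹³)³ = c⁹, (c¹³)⁴ = c⁷, (c¹³)⁵ = c⁵, (c¹³)⁶ = c³, (c¹³)⁷ = c, (c¹³)⁸ = c¹⁴, (c¹³)⁹ = c¹², (c¹³)¹⁰ = c¹⁰, (c¹³)¹¹ = c⁸, (c¹³)¹² = c⁶, (c¹³)¹³ = c⁴, (c¹³)¹⁴ = c², (c¹³)¹⁵ = e.
The smallest positive k with (c¹³)ᵏ = e is 15.

Answer: 15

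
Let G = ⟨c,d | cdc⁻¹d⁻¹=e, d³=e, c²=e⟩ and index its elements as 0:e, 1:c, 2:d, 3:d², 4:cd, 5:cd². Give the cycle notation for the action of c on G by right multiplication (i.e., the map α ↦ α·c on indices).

(0 1)(2 4)(3 5)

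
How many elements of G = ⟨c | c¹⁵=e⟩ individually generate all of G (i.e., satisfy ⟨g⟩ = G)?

G is cyclic of order 15. An element generates G iff its order is 15, and a cyclic group of order 15 has exactly φ(15) = 8 such elements.

Answer: 8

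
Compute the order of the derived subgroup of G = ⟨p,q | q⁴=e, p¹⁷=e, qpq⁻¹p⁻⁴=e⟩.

G' = [G, G] is generated by all commutators. The generator-pair commutators are: [p, q] = p¹⁴.
The subgroup they normally generate is {e, p, p², p³, p⁴, p⁵, p⁶, p⁷, p⁸, p⁹, p¹⁰, p¹¹, p¹², p¹³, p¹⁴, p¹⁵, p¹⁶}, of order 17.
Check: |G/G'| = 68/17 = 4 is the order of the abelianisation.

Answer: 17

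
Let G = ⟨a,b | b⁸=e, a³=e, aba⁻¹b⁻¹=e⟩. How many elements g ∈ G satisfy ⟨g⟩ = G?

G is cyclic of order 24. An element generates G iff its order is 24, and a cyclic group of order 24 has exactly φ(24) = 8 such elements.

Answer: 8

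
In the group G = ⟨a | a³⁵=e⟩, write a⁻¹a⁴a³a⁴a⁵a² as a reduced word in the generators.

Multiply left to right, reducing at each step:
  (a³⁴) · a⁴ = a³
  (a³) · a³ = a⁶
  (a⁶) · a⁴ = a¹⁰
  (a¹⁰) · a⁵ = a¹⁵
  (a¹⁵) · a² = a¹⁷

Answer: a¹⁷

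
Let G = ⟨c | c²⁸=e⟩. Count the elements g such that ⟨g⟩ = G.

G is cyclic of order 28. An element generates G iff its order is 28, and a cyclic group of order 28 has exactly φ(28) = 12 such elements.

Answer: 12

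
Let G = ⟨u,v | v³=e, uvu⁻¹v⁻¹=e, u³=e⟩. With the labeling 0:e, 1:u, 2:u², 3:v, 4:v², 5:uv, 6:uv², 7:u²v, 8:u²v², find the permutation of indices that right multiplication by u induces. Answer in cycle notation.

(0 1 2)(3 5 7)(4 6 8)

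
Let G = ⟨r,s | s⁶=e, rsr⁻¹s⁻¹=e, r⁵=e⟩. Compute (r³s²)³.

Compute successive powers of (r³s²), reducing at each step:
  (r³s²)²: (r³s²) · r³ = rs²;   (rs²) · s² = rs⁴
  (r³s²)³: (rs⁴) · r³ = r⁴s⁴;   (r⁴s⁴) · s² = r⁴

Answer: r⁴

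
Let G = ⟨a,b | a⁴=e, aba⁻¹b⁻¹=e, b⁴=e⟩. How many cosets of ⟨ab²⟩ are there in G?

First find ord(ab²) by computing successive powers:
  (ab²)¹ = ab², (ab²)² = a², (ab²)³ = a³b², (ab²)⁴ = e.
So |⟨ab²⟩| = ord(ab²) = 4. With |G| = 16, by Lagrange [G : ⟨ab²⟩] = 16/4 = 4.

Answer: 4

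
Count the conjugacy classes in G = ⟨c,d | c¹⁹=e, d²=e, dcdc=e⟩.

The conjugacy classes (representative and size) are:
  [e] (size 1), [c¹⁸] (size 2), [c²] (size 2), [c¹⁶] (size 2), [c⁴] (size 2), [c¹⁴] (size 2), [c¹³] (size 2), [c¹²] (size 2), [c⁸] (size 2), [c⁹] (size 2), [d] (size 19).
Class equation: 1 + 2 + 2 + 2 + 2 + 2 + 2 + 2 + 2 + 2 + 19 = 38 = |G|. So G has 11 conjugacy classes.

Answer: 11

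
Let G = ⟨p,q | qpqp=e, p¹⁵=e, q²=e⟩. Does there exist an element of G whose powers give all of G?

Every cyclic group is abelian. But p·q = pq while q·p = p¹⁴q, so p·q ≠ q·p and G is not abelian. Hence G is not cyclic.

Answer: No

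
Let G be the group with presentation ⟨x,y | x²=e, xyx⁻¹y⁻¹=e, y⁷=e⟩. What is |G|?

Enumerate words in the generators, reducing via the relations: the distinct elements are
  {e, x, y, xy, y², y³, y⁴, y⁵, y⁶, xy², xy³, xy⁴, xy⁵, xy⁶}.
No further products give new elements, so |G| = 14.

Answer: 14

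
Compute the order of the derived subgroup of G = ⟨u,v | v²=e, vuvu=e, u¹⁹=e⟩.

G' = [G, G] is generated by all commutators. The generator-pair commutators are: [u, v] = u².
The subgroup they normally generate is {e, u, u², u³, u⁴, u⁵, u⁶, u⁷, u⁸, u⁹, u¹⁰, u¹¹, u¹², u¹³, u¹⁴, u¹⁵, u¹⁶, u¹⁷, u¹⁸}, of order 19.
Check: |G/G'| = 38/19 = 2 is the order of the abelianisation.

Answer: 19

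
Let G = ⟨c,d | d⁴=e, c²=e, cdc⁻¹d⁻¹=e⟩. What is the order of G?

Enumerate words in the generators, reducing via the relations: the distinct elements are
  {c, d, e, cd, d², d³, cd², cd³}.
No further products give new elements, so |G| = 8.

Answer: 8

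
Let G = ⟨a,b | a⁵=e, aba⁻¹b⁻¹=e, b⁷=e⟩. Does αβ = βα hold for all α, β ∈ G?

Each pair of generators commutes: a·b = ab = b·a. Since the generators pairwise commute, every element of G commutes with every other, so G is abelian.

Answer: Yes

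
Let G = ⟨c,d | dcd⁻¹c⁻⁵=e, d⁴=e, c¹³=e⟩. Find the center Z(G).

An element z ∈ Z(G) iff z commutes with every generator.
For example e is central: e·c = c = c·e; e·d = d = d·e.
Whereas c ∉ Z(G) since c·d = cd ≠ c⁵d = d·c.
Checking each of the 52 elements this way gives Z(G) = {e}, of order 1.

Answer: {e}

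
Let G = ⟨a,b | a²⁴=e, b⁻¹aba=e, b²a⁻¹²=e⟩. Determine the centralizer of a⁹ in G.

⟨a⁹⟩ ⊆ C_G(a⁹) since powers of a⁹ commute with a⁹; so |C_G(a⁹)| ≥ |⟨a⁹⟩| = 8.
By orbit–stabilizer, |C_G(a⁹)| = |G| / |conj. class of a⁹| = 48 / 2 = 24.
The 24 elements commuting with a⁹ are {e, a, a², a³, a⁴, a⁵, a⁶, a⁷, a⁸, a⁹, a¹⁰, a¹¹, a¹², a¹³, a¹⁴, a¹⁵, a¹⁶, a¹⁷, a¹⁸, a¹⁹, a²⁰, a²¹, a²², a²³}.

Answer: {e, a, a², a³, a⁴, a⁵, a⁶, a⁷, a⁸, a⁹, a¹⁰, a¹¹, a¹², a¹³, a¹⁴, a¹⁵, a¹⁶, a¹⁷, a¹⁸, a¹⁹, a²⁰, a²¹, a²², a²³}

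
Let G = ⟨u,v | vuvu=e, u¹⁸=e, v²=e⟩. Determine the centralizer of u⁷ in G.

⟨u⁷⟩ ⊆ C_G(u⁷) since powers of u⁷ commute with u⁷; so |C_G(u⁷)| ≥ |⟨u⁷⟩| = 18.
By orbit–stabilizer, |C_G(u⁷)| = |G| / |conj. class of u⁷| = 36 / 2 = 18.
The 18 elements commuting with u⁷ are {e, u, u², u³, u⁴, u⁵, u⁶, u⁷, u⁸, u⁹, u¹⁰, u¹¹, u¹², u¹³, u¹⁴, u¹⁵, u¹⁶, u¹⁷}.

Answer: {e, u, u², u³, u⁴, u⁵, u⁶, u⁷, u⁸, u⁹, u¹⁰, u¹¹, u¹², u¹³, u¹⁴, u¹⁵, u¹⁶, u¹⁷}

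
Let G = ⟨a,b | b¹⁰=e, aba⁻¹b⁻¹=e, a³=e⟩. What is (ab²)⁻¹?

The order of (ab²) is 15 (smallest k with (ab²)ᵏ = e), so (ab²)⁻¹ = (ab²)¹⁴ = a²b⁸.
Check: (ab²) · (a²b⁸) → (ab²) · a² = b²;   (b²) · b⁸ = e, giving e as required.

Answer: a²b⁸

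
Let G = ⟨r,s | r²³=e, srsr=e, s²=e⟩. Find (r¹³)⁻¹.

The order of (r¹³) is 23 (smallest k with (r¹³)ᵏ = e), so (r¹³)⁻¹ = (r¹³)²² = r¹⁰.
Check: (r¹³) · (r¹⁰) → (r¹³) · r¹⁰ = e, giving e as required.

Answer: r¹⁰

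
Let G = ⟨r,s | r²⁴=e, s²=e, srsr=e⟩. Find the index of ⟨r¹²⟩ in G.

First find ord(r¹²) by computing successive powers:
  (r¹²)¹ = r¹², (r¹²)² = e.
So |⟨r¹²⟩| = ord(r¹²) = 2. With |G| = 48, by Lagrange [G : ⟨r¹²⟩] = 48/2 = 24.

Answer: 24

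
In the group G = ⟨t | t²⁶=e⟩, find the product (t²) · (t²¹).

Compute (t²) · (t²¹) by multiplying left to right and reducing via the relations at each step:
  (t²) · t²¹ = t²³

Answer: t²³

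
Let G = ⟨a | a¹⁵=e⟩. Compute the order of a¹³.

Compute successive powers until reaching e:
  (a¹³)¹ = a¹³, (a¹³)² = a¹¹, (a¹³)³ = a⁹, (a¹³)⁴ = a⁷, (a¹³)⁵ = a⁵, (a¹³)⁶ = a³, (a¹³)⁷ = a, (a¹³)⁸ = a¹⁴, (a¹³)⁹ = a¹², (a¹³)¹⁰ = a¹⁰, (a¹³)¹¹ = a⁸, (a¹³)¹² = a⁶, (a¹³)¹³ = a⁴, (a¹³)¹⁴ = a², (a¹³)¹⁵ = e.
The smallest positive k with (a¹³)ᵏ = e is 15.

Answer: 15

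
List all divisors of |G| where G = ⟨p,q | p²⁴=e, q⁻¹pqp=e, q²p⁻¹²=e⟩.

|G| = 48 = 2⁴ · 3. By Lagrange's theorem the order of any subgroup divides 48; the divisors of 48 are 1, 2, 3, 4, 6, 8, 12, 16, 24, 48.

Answer: 1, 2, 3, 4, 6, 8, 12, 16, 24, 48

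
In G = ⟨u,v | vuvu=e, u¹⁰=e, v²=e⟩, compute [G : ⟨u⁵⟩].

First find ord(u⁵) by computing successive powers:
  (u⁵)¹ = u⁵, (u⁵)² = e.
So |⟨u⁵⟩| = ord(u⁵) = 2. With |G| = 20, by Lagrange [G : ⟨u⁵⟩] = 20/2 = 10.

Answer: 10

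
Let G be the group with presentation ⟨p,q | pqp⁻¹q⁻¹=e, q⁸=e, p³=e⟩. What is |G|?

Enumerate words in the generators, reducing via the relations: the distinct elements are
  {e, p, q, pq, p², q², q³, q⁴, q⁵, q⁶, q⁷, pq², pq³, pq⁴, pq⁵, pq⁶, pq⁷, p²q, p²q², p²q³, p²q⁴, p²q⁵, p²q⁶, p²q⁷}.
No further products give new elements, so |G| = 24.

Answer: 24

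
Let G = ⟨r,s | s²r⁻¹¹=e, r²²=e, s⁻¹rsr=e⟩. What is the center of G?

An element z ∈ Z(G) iff z commutes with every generator.
For example r¹¹ is central: (r¹¹)·r = r¹² = r·(r¹¹); (r¹¹)·s = s⁻¹ = s·(r¹¹).
Whereas r ∉ Z(G) since r·s = rs ≠ r¹⁰s⁻¹ = s·r.
Checking each of the 44 elements this way gives Z(G) = {e, r¹¹}, of order 2.

Answer: {e, r¹¹}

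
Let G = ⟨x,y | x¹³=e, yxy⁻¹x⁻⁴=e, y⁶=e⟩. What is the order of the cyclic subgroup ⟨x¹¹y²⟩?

|⟨x¹¹y²⟩| equals the order of x¹¹y². Compute successive powers until reaching e:
  (x¹¹y²)¹ = x¹¹y², (x¹¹y²)² = x⁵y⁴, (x¹¹y²)³ = e.
The smallest positive k with (x¹¹y²)ᵏ = e is 3, so |⟨x¹¹y²⟩| = 3.

Answer: 3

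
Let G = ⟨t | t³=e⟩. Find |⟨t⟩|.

|⟨t⟩| equals the order of t. Compute successive powers until reaching e:
  t¹ = t, t² = t², t³ = e.
The smallest positive k with tᵏ = e is 3, so |⟨t⟩| = 3.

Answer: 3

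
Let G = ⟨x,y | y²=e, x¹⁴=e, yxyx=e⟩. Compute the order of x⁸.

Compute successive powers until reaching e:
  (x⁸)¹ = x⁸, (x⁸)² = x², (x⁸)³ = x¹⁰, (x⁸)⁴ = x⁴, (x⁸)⁵ = x¹², (x⁸)⁶ = x⁶, (x⁸)⁷ = e.
The smallest positive k with (x⁸)ᵏ = e is 7.

Answer: 7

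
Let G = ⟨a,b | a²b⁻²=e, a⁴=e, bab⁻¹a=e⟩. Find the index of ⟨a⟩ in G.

First find ord(a) by computing successive powers:
  a¹ = a, a² = a², a³ = a³, a⁴ = e.
So |⟨a⟩| = ord(a) = 4. With |G| = 8, by Lagrange [G : ⟨a⟩] = 8/4 = 2.

Answer: 2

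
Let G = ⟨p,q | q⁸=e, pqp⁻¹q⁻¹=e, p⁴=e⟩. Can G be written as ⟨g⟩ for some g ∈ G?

|G| = 32, but the maximum element order in G is 8 < 32. No single element generates all of G, so G is not cyclic.

Answer: No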